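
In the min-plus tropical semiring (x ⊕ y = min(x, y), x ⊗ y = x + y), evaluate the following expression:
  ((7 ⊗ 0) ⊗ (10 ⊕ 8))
((7 ⊗ 0) ⊗ (10 ⊕ 8)) = 15

Expand innermost to outermost. Recall ⊕ takes the minimum of its arguments and ⊗ takes their sum. Working out the expression ((7 ⊗ 0) ⊗ (10 ⊕ 8)) gives 15.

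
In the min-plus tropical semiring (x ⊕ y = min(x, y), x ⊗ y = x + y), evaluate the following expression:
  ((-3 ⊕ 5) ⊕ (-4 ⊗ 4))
((-3 ⊕ 5) ⊕ (-4 ⊗ 4)) = -3

Expand innermost to outermost. Recall ⊕ takes the minimum of its arguments and ⊗ takes their sum. Working out the expression ((-3 ⊕ 5) ⊕ (-4 ⊗ 4)) gives -3.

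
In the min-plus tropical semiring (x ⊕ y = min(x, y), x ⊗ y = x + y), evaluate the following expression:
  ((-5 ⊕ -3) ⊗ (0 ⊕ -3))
((-5 ⊕ -3) ⊗ (0 ⊕ -3)) = -8

Expand innermost to outermost. Recall ⊕ takes the minimum of its arguments and ⊗ takes their sum. Working out the expression ((-5 ⊕ -3) ⊗ (0 ⊕ -3)) gives -8.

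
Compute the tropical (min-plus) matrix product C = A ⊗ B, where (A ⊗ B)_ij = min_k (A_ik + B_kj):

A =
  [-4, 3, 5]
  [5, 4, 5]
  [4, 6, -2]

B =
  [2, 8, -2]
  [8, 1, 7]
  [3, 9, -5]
A ⊗ B =
  [-2, 4, -6]
  [7, 5, 0]
  [1, 7, -7]

Apply the min-plus product entry-by-entry:
  C[0][0] = min over k of (A[0][0] + B[0][0] = -4 + 2 = -2, A[0][1] + B[1][0] = 3 + 8 = 11, A[0][2] + B[2][0] = 5 + 3 = 8) = -2 (attained at k = 0)
  C[0][1] = min over k of (A[0][0] + B[0][1] = -4 + 8 = 4, A[0][1] + B[1][1] = 3 + 1 = 4, A[0][2] + B[2][1] = 5 + 9 = 14) = 4 (attained at k = 0)
  C[0][2] = min over k of (A[0][0] + B[0][2] = -4 + -2 = -6, A[0][1] + B[1][2] = 3 + 7 = 10, A[0][2] + B[2][2] = 5 + -5 = 0) = -6 (attained at k = 0)
  C[1][0] = min over k of (A[1][0] + B[0][0] = 5 + 2 = 7, A[1][1] + B[1][0] = 4 + 8 = 12, A[1][2] + B[2][0] = 5 + 3 = 8) = 7 (attained at k = 0)
  C[1][1] = min over k of (A[1][0] + B[0][1] = 5 + 8 = 13, A[1][1] + B[1][1] = 4 + 1 = 5, A[1][2] + B[2][1] = 5 + 9 = 14) = 5 (attained at k = 1)
  C[1][2] = min over k of (A[1][0] + B[0][2] = 5 + -2 = 3, A[1][1] + B[1][2] = 4 + 7 = 11, A[1][2] + B[2][2] = 5 + -5 = 0) = 0 (attained at k = 2)
  C[2][0] = min over k of (A[2][0] + B[0][0] = 4 + 2 = 6, A[2][1] + B[1][0] = 6 + 8 = 14, A[2][2] + B[2][0] = -2 + 3 = 1) = 1 (attained at k = 2)
  C[2][1] = min over k of (A[2][0] + B[0][1] = 4 + 8 = 12, A[2][1] + B[1][1] = 6 + 1 = 7, A[2][2] + B[2][1] = -2 + 9 = 7) = 7 (attained at k = 1)
  C[2][2] = min over k of (A[2][0] + B[0][2] = 4 + -2 = 2, A[2][1] + B[1][2] = 6 + 7 = 13, A[2][2] + B[2][2] = -2 + -5 = -7) = -7 (attained at k = 2)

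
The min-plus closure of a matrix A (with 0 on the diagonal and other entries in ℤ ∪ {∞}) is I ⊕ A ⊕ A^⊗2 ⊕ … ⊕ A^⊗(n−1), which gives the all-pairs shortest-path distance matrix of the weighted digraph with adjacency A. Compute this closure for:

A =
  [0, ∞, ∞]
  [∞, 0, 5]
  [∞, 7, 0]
Closure =
  [0, ∞, ∞]
  [∞, 0, 5]
  [∞, 7, 0]

This is the Floyd-Warshall all-pairs shortest-path computation. For each intermediate vertex k = 0, 1, …, 2, update dist[i][j] ← min(dist[i][j], dist[i][k] + dist[k][j]). The final matrix gives, for each (i, j), the minimum total weight of any directed path from i to j (possibly empty when i = j).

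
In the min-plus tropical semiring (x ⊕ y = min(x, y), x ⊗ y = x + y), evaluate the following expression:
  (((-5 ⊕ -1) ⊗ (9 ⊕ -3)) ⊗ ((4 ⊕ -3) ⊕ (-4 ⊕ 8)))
(((-5 ⊕ -1) ⊗ (9 ⊕ -3)) ⊗ ((4 ⊕ -3) ⊕ (-4 ⊕ 8))) = -12

Expand innermost to outermost. Recall ⊕ takes the minimum of its arguments and ⊗ takes their sum. Working out the expression (((-5 ⊕ -1) ⊗ (9 ⊕ -3)) ⊗ ((4 ⊕ -3) ⊕ (-4 ⊕ 8))) gives -12.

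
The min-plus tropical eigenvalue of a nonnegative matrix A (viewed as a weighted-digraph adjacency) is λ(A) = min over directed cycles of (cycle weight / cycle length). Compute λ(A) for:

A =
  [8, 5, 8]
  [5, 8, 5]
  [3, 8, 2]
λ(A) = 2

Enumerate directed cycles and compute their means (weight / length). Sample:
  cycle 0 → 0: weight = 8, length = 1, mean = 8/1 ≈ 8.000
  cycle 1 → 1: weight = 8, length = 1, mean = 8/1 ≈ 8.000
  cycle 2 → 2: weight = 2, length = 1, mean = 2/1 ≈ 2.000
  cycle 0 → 1 → 0: weight = 10, length = 2, mean = 10/2 ≈ 5.000
  cycle 0 → 2 → 0: weight = 11, length = 2, mean = 11/2 ≈ 5.500
  cycle 1 → 0 → 1: weight = 10, length = 2, mean = 10/2 ≈ 5.000
Minimum mean = 2.000, attained e.g. along the cycle 2 → 2 with weight 2 and length 1. So λ(A) = 2/1 = 2.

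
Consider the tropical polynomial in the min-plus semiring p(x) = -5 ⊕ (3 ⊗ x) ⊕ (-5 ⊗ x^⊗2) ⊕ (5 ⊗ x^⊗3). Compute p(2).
p(2) = -5

A tropical monomial a ⊗ x^⊗i evaluates to a + i · x. Evaluating each term at x = 2:
  Term 0 contributes -5 + 0 · 2 = -5
  Term 1 contributes 3 + 1 · 2 = 5
  Term 2 contributes -5 + 2 · 2 = -1
  Term 3 contributes 5 + 3 · 2 = 11
p(2) = ⊕ of these = min[-5, 5, -1, 11] = -5.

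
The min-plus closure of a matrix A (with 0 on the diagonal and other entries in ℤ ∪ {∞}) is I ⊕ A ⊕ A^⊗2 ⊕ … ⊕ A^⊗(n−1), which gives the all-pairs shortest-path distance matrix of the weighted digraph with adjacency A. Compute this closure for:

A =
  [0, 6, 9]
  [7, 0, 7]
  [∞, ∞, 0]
Closure =
  [0, 6, 9]
  [7, 0, 7]
  [∞, ∞, 0]

This is the Floyd-Warshall all-pairs shortest-path computation. For each intermediate vertex k = 0, 1, …, 2, update dist[i][j] ← min(dist[i][j], dist[i][k] + dist[k][j]). The final matrix gives, for each (i, j), the minimum total weight of any directed path from i to j (possibly empty when i = j).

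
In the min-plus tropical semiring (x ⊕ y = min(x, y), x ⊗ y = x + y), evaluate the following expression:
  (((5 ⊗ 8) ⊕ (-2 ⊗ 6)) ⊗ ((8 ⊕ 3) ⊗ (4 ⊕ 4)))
(((5 ⊗ 8) ⊕ (-2 ⊗ 6)) ⊗ ((8 ⊕ 3) ⊗ (4 ⊕ 4))) = 11

Expand innermost to outermost. Recall ⊕ takes the minimum of its arguments and ⊗ takes their sum. Working out the expression (((5 ⊗ 8) ⊕ (-2 ⊗ 6)) ⊗ ((8 ⊕ 3) ⊗ (4 ⊕ 4))) gives 11.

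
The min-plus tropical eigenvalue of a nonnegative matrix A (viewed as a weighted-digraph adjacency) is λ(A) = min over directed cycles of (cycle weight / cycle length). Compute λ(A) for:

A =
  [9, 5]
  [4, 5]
λ(A) = 9/2

Enumerate directed cycles and compute their means (weight / length). Sample:
  cycle 0 → 0: weight = 9, length = 1, mean = 9/1 ≈ 9.000
  cycle 1 → 1: weight = 5, length = 1, mean = 5/1 ≈ 5.000
  cycle 0 → 1 → 0: weight = 9, length = 2, mean = 9/2 ≈ 4.500
  cycle 1 → 0 → 1: weight = 9, length = 2, mean = 9/2 ≈ 4.500
Minimum mean = 4.500, attained e.g. along the cycle 0 → 1 → 0 with weight 9 and length 2. So λ(A) = 9/2 = 9/2.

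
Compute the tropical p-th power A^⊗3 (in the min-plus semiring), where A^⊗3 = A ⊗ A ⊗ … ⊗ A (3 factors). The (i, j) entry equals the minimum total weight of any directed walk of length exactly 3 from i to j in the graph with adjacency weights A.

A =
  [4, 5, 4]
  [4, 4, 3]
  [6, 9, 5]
A^⊗3 =
  [12, 13, 12]
  [12, 12, 11]
  [14, 15, 14]

Each entry (A^⊗3)_ij equals the minimum over all length-3 walks i = v_0 → v_1 → … → v_3 = j of Σ_t A[v_t][v_{t+1}]. For example, for (i, j) = (0, 2) we minimise over 9 possible intermediate vertex sequences; the minimum is 12, attained along the walk 0 → 0 → 0 → 2.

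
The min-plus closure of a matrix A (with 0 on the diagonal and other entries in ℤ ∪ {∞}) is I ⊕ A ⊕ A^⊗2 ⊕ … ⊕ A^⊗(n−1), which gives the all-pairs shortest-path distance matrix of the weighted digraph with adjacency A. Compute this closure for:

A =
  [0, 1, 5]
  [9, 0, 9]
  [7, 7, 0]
Closure =
  [0, 1, 5]
  [9, 0, 9]
  [7, 7, 0]

This is the Floyd-Warshall all-pairs shortest-path computation. For each intermediate vertex k = 0, 1, …, 2, update dist[i][j] ← min(dist[i][j], dist[i][k] + dist[k][j]). The final matrix gives, for each (i, j), the minimum total weight of any directed path from i to j (possibly empty when i = j).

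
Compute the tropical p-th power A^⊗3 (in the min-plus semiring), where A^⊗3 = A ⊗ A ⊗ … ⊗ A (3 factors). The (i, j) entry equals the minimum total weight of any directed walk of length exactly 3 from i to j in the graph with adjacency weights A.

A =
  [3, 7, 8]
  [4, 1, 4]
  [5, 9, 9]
A^⊗3 =
  [9, 9, 12]
  [6, 3, 6]
  [11, 11, 14]

Each entry (A^⊗3)_ij equals the minimum over all length-3 walks i = v_0 → v_1 → … → v_3 = j of Σ_t A[v_t][v_{t+1}]. For example, for (i, j) = (0, 2) we minimise over 9 possible intermediate vertex sequences; the minimum is 12, attained along the walk 0 → 1 → 1 → 2.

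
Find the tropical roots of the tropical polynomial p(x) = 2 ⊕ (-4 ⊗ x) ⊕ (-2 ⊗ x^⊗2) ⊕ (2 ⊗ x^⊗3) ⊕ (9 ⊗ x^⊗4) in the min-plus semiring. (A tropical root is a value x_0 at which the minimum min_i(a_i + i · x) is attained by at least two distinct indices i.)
Roots: {-7, -4, -2, 6}

Each tropical root is a break point of the lower envelope of the lines y = a_i + i · x (there are 5 lines, with slopes 0, 1, ..., 4). Only the lines that attain the minimum somewhere contribute to roots; other lines are dominated. Here the surviving (envelope) indices are i = 4, i = 3, i = 2, i = 1, i = 0.
Intersections between consecutive envelope lines give the roots: for adjacent envelope indices i < j the intersection is x = (a_i − a_j) / (j − i). Reading off the sorted break points: {-7, -4, -2, 6}.
Verification: at each break x_0, at least two indices attain the minimum of min_i(a_i + i · x_0).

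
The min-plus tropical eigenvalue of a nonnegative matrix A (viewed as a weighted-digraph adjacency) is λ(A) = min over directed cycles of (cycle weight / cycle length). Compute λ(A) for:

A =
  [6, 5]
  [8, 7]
λ(A) = 6

Enumerate directed cycles and compute their means (weight / length). Sample:
  cycle 0 → 0: weight = 6, length = 1, mean = 6/1 ≈ 6.000
  cycle 1 → 1: weight = 7, length = 1, mean = 7/1 ≈ 7.000
  cycle 0 → 1 → 0: weight = 13, length = 2, mean = 13/2 ≈ 6.500
  cycle 1 → 0 → 1: weight = 13, length = 2, mean = 13/2 ≈ 6.500
Minimum mean = 6.000, attained e.g. along the cycle 0 → 0 with weight 6 and length 1. So λ(A) = 6/1 = 6.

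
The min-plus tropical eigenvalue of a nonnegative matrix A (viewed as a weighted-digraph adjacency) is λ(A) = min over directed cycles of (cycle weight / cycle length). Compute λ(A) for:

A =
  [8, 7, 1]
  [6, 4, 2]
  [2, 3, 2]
λ(A) = 3/2

Enumerate directed cycles and compute their means (weight / length). Sample:
  cycle 0 → 0: weight = 8, length = 1, mean = 8/1 ≈ 8.000
  cycle 1 → 1: weight = 4, length = 1, mean = 4/1 ≈ 4.000
  cycle 2 → 2: weight = 2, length = 1, mean = 2/1 ≈ 2.000
  cycle 0 → 1 → 0: weight = 13, length = 2, mean = 13/2 ≈ 6.500
  cycle 0 → 2 → 0: weight = 3, length = 2, mean = 3/2 ≈ 1.500
  cycle 1 → 0 → 1: weight = 13, length = 2, mean = 13/2 ≈ 6.500
Minimum mean = 1.500, attained e.g. along the cycle 0 → 2 → 0 with weight 3 and length 2. So λ(A) = 3/2 = 3/2.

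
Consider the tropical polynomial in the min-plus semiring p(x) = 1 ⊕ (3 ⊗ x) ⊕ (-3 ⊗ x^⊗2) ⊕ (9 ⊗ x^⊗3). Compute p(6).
p(6) = 1

A tropical monomial a ⊗ x^⊗i evaluates to a + i · x. Evaluating each term at x = 6:
  Term 0 contributes 1 + 0 · 6 = 1
  Term 1 contributes 3 + 1 · 6 = 9
  Term 2 contributes -3 + 2 · 6 = 9
  Term 3 contributes 9 + 3 · 6 = 27
p(6) = ⊕ of these = min[1, 9, 9, 27] = 1.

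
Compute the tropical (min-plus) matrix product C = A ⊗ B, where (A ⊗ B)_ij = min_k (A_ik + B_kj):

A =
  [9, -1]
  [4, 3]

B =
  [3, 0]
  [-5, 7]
A ⊗ B =
  [-6, 6]
  [-2, 4]

Apply the min-plus product entry-by-entry:
  C[0][0] = min over k of (A[0][0] + B[0][0] = 9 + 3 = 12, A[0][1] + B[1][0] = -1 + -5 = -6) = -6 (attained at k = 1)
  C[0][1] = min over k of (A[0][0] + B[0][1] = 9 + 0 = 9, A[0][1] + B[1][1] = -1 + 7 = 6) = 6 (attained at k = 1)
  C[1][0] = min over k of (A[1][0] + B[0][0] = 4 + 3 = 7, A[1][1] + B[1][0] = 3 + -5 = -2) = -2 (attained at k = 1)
  C[1][1] = min over k of (A[1][0] + B[0][1] = 4 + 0 = 4, A[1][1] + B[1][1] = 3 + 7 = 10) = 4 (attained at k = 0)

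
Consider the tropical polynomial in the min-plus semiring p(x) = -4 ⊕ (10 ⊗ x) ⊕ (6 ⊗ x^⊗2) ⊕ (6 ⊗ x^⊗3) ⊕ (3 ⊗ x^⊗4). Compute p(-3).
p(-3) = -9

A tropical monomial a ⊗ x^⊗i evaluates to a + i · x. Evaluating each term at x = -3:
  Term 0 contributes -4 + 0 · -3 = -4
  Term 1 contributes 10 + 1 · -3 = 7
  Term 2 contributes 6 + 2 · -3 = 0
  Term 3 contributes 6 + 3 · -3 = -3
  Term 4 contributes 3 + 4 · -3 = -9
p(-3) = ⊕ of these = min[-4, 7, 0, -3, -9] = -9.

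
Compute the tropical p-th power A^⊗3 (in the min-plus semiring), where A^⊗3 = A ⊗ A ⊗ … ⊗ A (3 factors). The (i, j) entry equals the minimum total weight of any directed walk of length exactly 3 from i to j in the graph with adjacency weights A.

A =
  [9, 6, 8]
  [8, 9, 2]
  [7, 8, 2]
A^⊗3 =
  [15, 16, 10]
  [11, 12, 6]
  [11, 12, 6]

Each entry (A^⊗3)_ij equals the minimum over all length-3 walks i = v_0 → v_1 → … → v_3 = j of Σ_t A[v_t][v_{t+1}]. For example, for (i, j) = (0, 2) we minimise over 9 possible intermediate vertex sequences; the minimum is 10, attained along the walk 0 → 1 → 2 → 2.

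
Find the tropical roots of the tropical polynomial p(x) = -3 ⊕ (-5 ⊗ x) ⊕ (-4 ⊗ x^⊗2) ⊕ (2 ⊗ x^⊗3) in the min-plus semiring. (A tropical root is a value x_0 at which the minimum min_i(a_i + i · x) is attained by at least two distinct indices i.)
Roots: {-6, -1, 2}

Each tropical root is a break point of the lower envelope of the lines y = a_i + i · x (there are 4 lines, with slopes 0, 1, ..., 3). Only the lines that attain the minimum somewhere contribute to roots; other lines are dominated. Here the surviving (envelope) indices are i = 3, i = 2, i = 1, i = 0.
Intersections between consecutive envelope lines give the roots: for adjacent envelope indices i < j the intersection is x = (a_i − a_j) / (j − i). Reading off the sorted break points: {-6, -1, 2}.
Verification: at each break x_0, at least two indices attain the minimum of min_i(a_i + i · x_0).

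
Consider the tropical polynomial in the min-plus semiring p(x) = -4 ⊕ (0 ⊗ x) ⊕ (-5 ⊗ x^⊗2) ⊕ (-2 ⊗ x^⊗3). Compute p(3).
p(3) = -4

A tropical monomial a ⊗ x^⊗i evaluates to a + i · x. Evaluating each term at x = 3:
  Term 0 contributes -4 + 0 · 3 = -4
  Term 1 contributes 0 + 1 · 3 = 3
  Term 2 contributes -5 + 2 · 3 = 1
  Term 3 contributes -2 + 3 · 3 = 7
p(3) = ⊕ of these = min[-4, 3, 1, 7] = -4.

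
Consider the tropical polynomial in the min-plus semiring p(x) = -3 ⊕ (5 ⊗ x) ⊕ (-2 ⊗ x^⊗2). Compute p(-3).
p(-3) = -8

A tropical monomial a ⊗ x^⊗i evaluates to a + i · x. Evaluating each term at x = -3:
  Term 0 contributes -3 + 0 · -3 = -3
  Term 1 contributes 5 + 1 · -3 = 2
  Term 2 contributes -2 + 2 · -3 = -8
p(-3) = ⊕ of these = min[-3, 2, -8] = -8.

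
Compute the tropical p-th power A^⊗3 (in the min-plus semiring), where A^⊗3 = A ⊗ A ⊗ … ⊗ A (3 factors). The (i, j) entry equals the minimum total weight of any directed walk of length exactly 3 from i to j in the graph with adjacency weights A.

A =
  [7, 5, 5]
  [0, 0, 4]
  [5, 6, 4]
A^⊗3 =
  [5, 5, 9]
  [0, 0, 4]
  [6, 6, 10]

Each entry (A^⊗3)_ij equals the minimum over all length-3 walks i = v_0 → v_1 → … → v_3 = j of Σ_t A[v_t][v_{t+1}]. For example, for (i, j) = (0, 2) we minimise over 9 possible intermediate vertex sequences; the minimum is 9, attained along the walk 0 → 1 → 1 → 2.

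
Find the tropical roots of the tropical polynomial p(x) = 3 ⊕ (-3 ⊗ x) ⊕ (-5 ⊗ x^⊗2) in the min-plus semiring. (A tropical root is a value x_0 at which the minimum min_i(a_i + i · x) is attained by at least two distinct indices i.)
Roots: {2, 6}

Each tropical root is a break point of the lower envelope of the lines y = a_i + i · x (there are 3 lines, with slopes 0, 1, ..., 2). Only the lines that attain the minimum somewhere contribute to roots; other lines are dominated. Here the surviving (envelope) indices are i = 2, i = 1, i = 0.
Intersections between consecutive envelope lines give the roots: for adjacent envelope indices i < j the intersection is x = (a_i − a_j) / (j − i). Reading off the sorted break points: {2, 6}.
Verification: at each break x_0, at least two indices attain the minimum of min_i(a_i + i · x_0).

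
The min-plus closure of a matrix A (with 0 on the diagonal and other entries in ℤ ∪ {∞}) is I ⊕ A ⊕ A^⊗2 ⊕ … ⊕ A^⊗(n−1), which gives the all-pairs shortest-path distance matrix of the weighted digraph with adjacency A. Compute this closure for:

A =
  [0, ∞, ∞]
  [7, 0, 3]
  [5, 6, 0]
Closure =
  [0, ∞, ∞]
  [7, 0, 3]
  [5, 6, 0]

This is the Floyd-Warshall all-pairs shortest-path computation. For each intermediate vertex k = 0, 1, …, 2, update dist[i][j] ← min(dist[i][j], dist[i][k] + dist[k][j]). The final matrix gives, for each (i, j), the minimum total weight of any directed path from i to j (possibly empty when i = j).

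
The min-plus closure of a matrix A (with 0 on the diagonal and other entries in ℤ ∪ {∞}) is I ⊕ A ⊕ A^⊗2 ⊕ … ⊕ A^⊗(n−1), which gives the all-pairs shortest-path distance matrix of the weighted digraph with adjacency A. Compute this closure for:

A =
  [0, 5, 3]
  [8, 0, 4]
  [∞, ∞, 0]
Closure =
  [0, 5, 3]
  [8, 0, 4]
  [∞, ∞, 0]

This is the Floyd-Warshall all-pairs shortest-path computation. For each intermediate vertex k = 0, 1, …, 2, update dist[i][j] ← min(dist[i][j], dist[i][k] + dist[k][j]). The final matrix gives, for each (i, j), the minimum total weight of any directed path from i to j (possibly empty when i = j).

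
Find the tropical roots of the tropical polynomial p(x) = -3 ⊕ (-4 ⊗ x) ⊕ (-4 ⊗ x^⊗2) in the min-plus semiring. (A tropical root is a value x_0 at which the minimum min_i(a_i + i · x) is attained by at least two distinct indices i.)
Roots: {0, 1}

Each tropical root is a break point of the lower envelope of the lines y = a_i + i · x (there are 3 lines, with slopes 0, 1, ..., 2). Only the lines that attain the minimum somewhere contribute to roots; other lines are dominated. Here the surviving (envelope) indices are i = 2, i = 1, i = 0.
Intersections between consecutive envelope lines give the roots: for adjacent envelope indices i < j the intersection is x = (a_i − a_j) / (j − i). Reading off the sorted break points: {0, 1}.
Verification: at each break x_0, at least two indices attain the minimum of min_i(a_i + i · x_0).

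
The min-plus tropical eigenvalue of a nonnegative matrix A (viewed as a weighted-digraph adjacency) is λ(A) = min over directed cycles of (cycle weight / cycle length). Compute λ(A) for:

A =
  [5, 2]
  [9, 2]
λ(A) = 2

Enumerate directed cycles and compute their means (weight / length). Sample:
  cycle 0 → 0: weight = 5, length = 1, mean = 5/1 ≈ 5.000
  cycle 1 → 1: weight = 2, length = 1, mean = 2/1 ≈ 2.000
  cycle 0 → 1 → 0: weight = 11, length = 2, mean = 11/2 ≈ 5.500
  cycle 1 → 0 → 1: weight = 11, length = 2, mean = 11/2 ≈ 5.500
Minimum mean = 2.000, attained e.g. along the cycle 1 → 1 with weight 2 and length 1. So λ(A) = 2/1 = 2.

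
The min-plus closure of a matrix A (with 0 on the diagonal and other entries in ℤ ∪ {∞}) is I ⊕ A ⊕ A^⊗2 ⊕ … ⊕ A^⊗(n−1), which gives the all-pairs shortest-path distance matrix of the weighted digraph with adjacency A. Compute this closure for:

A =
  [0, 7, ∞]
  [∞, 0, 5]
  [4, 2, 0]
Closure =
  [0, 7, 12]
  [9, 0, 5]
  [4, 2, 0]

This is the Floyd-Warshall all-pairs shortest-path computation. For each intermediate vertex k = 0, 1, …, 2, update dist[i][j] ← min(dist[i][j], dist[i][k] + dist[k][j]). The final matrix gives, for each (i, j), the minimum total weight of any directed path from i to j (possibly empty when i = j).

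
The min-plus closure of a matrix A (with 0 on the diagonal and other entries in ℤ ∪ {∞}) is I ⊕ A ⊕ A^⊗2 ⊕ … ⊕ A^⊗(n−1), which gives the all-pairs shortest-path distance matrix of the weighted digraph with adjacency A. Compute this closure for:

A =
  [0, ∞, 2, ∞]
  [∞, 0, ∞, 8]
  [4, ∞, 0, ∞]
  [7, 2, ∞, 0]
Closure =
  [0, ∞, 2, ∞]
  [15, 0, 17, 8]
  [4, ∞, 0, ∞]
  [7, 2, 9, 0]

This is the Floyd-Warshall all-pairs shortest-path computation. For each intermediate vertex k = 0, 1, …, 3, update dist[i][j] ← min(dist[i][j], dist[i][k] + dist[k][j]). The final matrix gives, for each (i, j), the minimum total weight of any directed path from i to j (possibly empty when i = j).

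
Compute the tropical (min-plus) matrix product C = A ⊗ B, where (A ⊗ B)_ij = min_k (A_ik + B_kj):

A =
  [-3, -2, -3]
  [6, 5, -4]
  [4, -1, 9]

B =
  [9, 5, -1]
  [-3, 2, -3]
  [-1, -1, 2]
A ⊗ B =
  [-5, -4, -5]
  [-5, -5, -2]
  [-4, 1, -4]

Apply the min-plus product entry-by-entry:
  C[0][0] = min over k of (A[0][0] + B[0][0] = -3 + 9 = 6, A[0][1] + B[1][0] = -2 + -3 = -5, A[0][2] + B[2][0] = -3 + -1 = -4) = -5 (attained at k = 1)
  C[0][1] = min over k of (A[0][0] + B[0][1] = -3 + 5 = 2, A[0][1] + B[1][1] = -2 + 2 = 0, A[0][2] + B[2][1] = -3 + -1 = -4) = -4 (attained at k = 2)
  C[0][2] = min over k of (A[0][0] + B[0][2] = -3 + -1 = -4, A[0][1] + B[1][2] = -2 + -3 = -5, A[0][2] + B[2][2] = -3 + 2 = -1) = -5 (attained at k = 1)
  C[1][0] = min over k of (A[1][0] + B[0][0] = 6 + 9 = 15, A[1][1] + B[1][0] = 5 + -3 = 2, A[1][2] + B[2][0] = -4 + -1 = -5) = -5 (attained at k = 2)
  C[1][1] = min over k of (A[1][0] + B[0][1] = 6 + 5 = 11, A[1][1] + B[1][1] = 5 + 2 = 7, A[1][2] + B[2][1] = -4 + -1 = -5) = -5 (attained at k = 2)
  C[1][2] = min over k of (A[1][0] + B[0][2] = 6 + -1 = 5, A[1][1] + B[1][2] = 5 + -3 = 2, A[1][2] + B[2][2] = -4 + 2 = -2) = -2 (attained at k = 2)
  C[2][0] = min over k of (A[2][0] + B[0][0] = 4 + 9 = 13, A[2][1] + B[1][0] = -1 + -3 = -4, A[2][2] + B[2][0] = 9 + -1 = 8) = -4 (attained at k = 1)
  C[2][1] = min over k of (A[2][0] + B[0][1] = 4 + 5 = 9, A[2][1] + B[1][1] = -1 + 2 = 1, A[2][2] + B[2][1] = 9 + -1 = 8) = 1 (attained at k = 1)
  C[2][2] = min over k of (A[2][0] + B[0][2] = 4 + -1 = 3, A[2][1] + B[1][2] = -1 + -3 = -4, A[2][2] + B[2][2] = 9 + 2 = 11) = -4 (attained at k = 1)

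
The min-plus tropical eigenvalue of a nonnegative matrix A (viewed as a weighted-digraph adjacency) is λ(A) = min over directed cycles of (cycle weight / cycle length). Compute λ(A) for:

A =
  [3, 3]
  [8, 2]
λ(A) = 2

Enumerate directed cycles and compute their means (weight / length). Sample:
  cycle 0 → 0: weight = 3, length = 1, mean = 3/1 ≈ 3.000
  cycle 1 → 1: weight = 2, length = 1, mean = 2/1 ≈ 2.000
  cycle 0 → 1 → 0: weight = 11, length = 2, mean = 11/2 ≈ 5.500
  cycle 1 → 0 → 1: weight = 11, length = 2, mean = 11/2 ≈ 5.500
Minimum mean = 2.000, attained e.g. along the cycle 1 → 1 with weight 2 and length 1. So λ(A) = 2/1 = 2.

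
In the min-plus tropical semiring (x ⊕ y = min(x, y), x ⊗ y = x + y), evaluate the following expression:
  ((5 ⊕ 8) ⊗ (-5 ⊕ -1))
((5 ⊕ 8) ⊗ (-5 ⊕ -1)) = 0

Expand innermost to outermost. Recall ⊕ takes the minimum of its arguments and ⊗ takes their sum. Working out the expression ((5 ⊕ 8) ⊗ (-5 ⊕ -1)) gives 0.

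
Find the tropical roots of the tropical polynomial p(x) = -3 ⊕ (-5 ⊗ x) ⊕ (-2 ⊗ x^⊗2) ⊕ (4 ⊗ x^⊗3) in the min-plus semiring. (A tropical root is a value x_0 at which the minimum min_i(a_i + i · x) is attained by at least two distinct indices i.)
Roots: {-6, -3, 2}

Each tropical root is a break point of the lower envelope of the lines y = a_i + i · x (there are 4 lines, with slopes 0, 1, ..., 3). Only the lines that attain the minimum somewhere contribute to roots; other lines are dominated. Here the surviving (envelope) indices are i = 3, i = 2, i = 1, i = 0.
Intersections between consecutive envelope lines give the roots: for adjacent envelope indices i < j the intersection is x = (a_i − a_j) / (j − i). Reading off the sorted break points: {-6, -3, 2}.
Verification: at each break x_0, at least two indices attain the minimum of min_i(a_i + i · x_0).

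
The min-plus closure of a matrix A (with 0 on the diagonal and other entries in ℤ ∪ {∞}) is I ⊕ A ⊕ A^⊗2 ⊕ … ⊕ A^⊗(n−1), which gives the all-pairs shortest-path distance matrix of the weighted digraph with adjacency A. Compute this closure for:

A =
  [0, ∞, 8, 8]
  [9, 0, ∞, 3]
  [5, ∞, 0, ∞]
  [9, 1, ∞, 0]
Closure =
  [0, 9, 8, 8]
  [9, 0, 17, 3]
  [5, 14, 0, 13]
  [9, 1, 17, 0]

This is the Floyd-Warshall all-pairs shortest-path computation. For each intermediate vertex k = 0, 1, …, 3, update dist[i][j] ← min(dist[i][j], dist[i][k] + dist[k][j]). The final matrix gives, for each (i, j), the minimum total weight of any directed path from i to j (possibly empty when i = j).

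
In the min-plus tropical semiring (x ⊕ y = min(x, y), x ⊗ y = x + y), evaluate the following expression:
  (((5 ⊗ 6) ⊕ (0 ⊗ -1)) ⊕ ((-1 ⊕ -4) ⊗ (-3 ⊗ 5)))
(((5 ⊗ 6) ⊕ (0 ⊗ -1)) ⊕ ((-1 ⊕ -4) ⊗ (-3 ⊗ 5))) = -2

Expand innermost to outermost. Recall ⊕ takes the minimum of its arguments and ⊗ takes their sum. Working out the expression (((5 ⊗ 6) ⊕ (0 ⊗ -1)) ⊕ ((-1 ⊕ -4) ⊗ (-3 ⊗ 5))) gives -2.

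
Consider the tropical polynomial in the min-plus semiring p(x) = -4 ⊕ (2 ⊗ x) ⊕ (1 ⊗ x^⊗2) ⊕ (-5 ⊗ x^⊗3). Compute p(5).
p(5) = -4

A tropical monomial a ⊗ x^⊗i evaluates to a + i · x. Evaluating each term at x = 5:
  Term 0 contributes -4 + 0 · 5 = -4
  Term 1 contributes 2 + 1 · 5 = 7
  Term 2 contributes 1 + 2 · 5 = 11
  Term 3 contributes -5 + 3 · 5 = 10
p(5) = ⊕ of these = min[-4, 7, 11, 10] = -4.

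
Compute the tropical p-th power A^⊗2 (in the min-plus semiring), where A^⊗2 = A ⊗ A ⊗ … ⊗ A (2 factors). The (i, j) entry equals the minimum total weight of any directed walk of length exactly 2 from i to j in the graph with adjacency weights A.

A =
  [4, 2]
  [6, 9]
A^⊗2 =
  [8, 6]
  [10, 8]

Each entry (A^⊗2)_ij equals the minimum over all length-2 walks i = v_0 → v_1 → … → v_2 = j of Σ_t A[v_t][v_{t+1}]. For example, for (i, j) = (0, 1) we minimise over 2 possible intermediate vertex sequences; the minimum is 6, attained along the walk 0 → 0 → 1.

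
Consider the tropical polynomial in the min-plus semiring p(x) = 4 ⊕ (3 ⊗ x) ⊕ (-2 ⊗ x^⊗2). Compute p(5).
p(5) = 4

A tropical monomial a ⊗ x^⊗i evaluates to a + i · x. Evaluating each term at x = 5:
  Term 0 contributes 4 + 0 · 5 = 4
  Term 1 contributes 3 + 1 · 5 = 8
  Term 2 contributes -2 + 2 · 5 = 8
p(5) = ⊕ of these = min[4, 8, 8] = 4.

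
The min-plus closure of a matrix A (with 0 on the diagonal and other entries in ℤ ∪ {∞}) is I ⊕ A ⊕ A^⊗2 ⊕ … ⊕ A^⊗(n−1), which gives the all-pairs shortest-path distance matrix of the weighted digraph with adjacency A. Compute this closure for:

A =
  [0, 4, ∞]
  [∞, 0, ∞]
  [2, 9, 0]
Closure =
  [0, 4, ∞]
  [∞, 0, ∞]
  [2, 6, 0]

This is the Floyd-Warshall all-pairs shortest-path computation. For each intermediate vertex k = 0, 1, …, 2, update dist[i][j] ← min(dist[i][j], dist[i][k] + dist[k][j]). The final matrix gives, for each (i, j), the minimum total weight of any directed path from i to j (possibly empty when i = j).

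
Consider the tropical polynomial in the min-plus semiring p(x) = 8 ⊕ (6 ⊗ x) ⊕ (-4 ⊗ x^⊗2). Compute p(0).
p(0) = -4

A tropical monomial a ⊗ x^⊗i evaluates to a + i · x. Evaluating each term at x = 0:
  Term 0 contributes 8 + 0 · 0 = 8
  Term 1 contributes 6 + 1 · 0 = 6
  Term 2 contributes -4 + 2 · 0 = -4
p(0) = ⊕ of these = min[8, 6, -4] = -4.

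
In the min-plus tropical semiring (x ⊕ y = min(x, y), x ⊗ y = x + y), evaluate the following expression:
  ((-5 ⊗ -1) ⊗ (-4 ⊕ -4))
((-5 ⊗ -1) ⊗ (-4 ⊕ -4)) = -10

Expand innermost to outermost. Recall ⊕ takes the minimum of its arguments and ⊗ takes their sum. Working out the expression ((-5 ⊗ -1) ⊗ (-4 ⊕ -4)) gives -10.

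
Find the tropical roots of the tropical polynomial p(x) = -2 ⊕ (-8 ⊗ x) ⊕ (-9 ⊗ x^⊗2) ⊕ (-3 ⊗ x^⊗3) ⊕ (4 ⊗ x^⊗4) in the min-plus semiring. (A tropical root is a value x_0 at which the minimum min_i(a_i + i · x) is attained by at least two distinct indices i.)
Roots: {-7, -6, 1, 6}

Each tropical root is a break point of the lower envelope of the lines y = a_i + i · x (there are 5 lines, with slopes 0, 1, ..., 4). Only the lines that attain the minimum somewhere contribute to roots; other lines are dominated. Here the surviving (envelope) indices are i = 4, i = 3, i = 2, i = 1, i = 0.
Intersections between consecutive envelope lines give the roots: for adjacent envelope indices i < j the intersection is x = (a_i − a_j) / (j − i). Reading off the sorted break points: {-7, -6, 1, 6}.
Verification: at each break x_0, at least two indices attain the minimum of min_i(a_i + i · x_0).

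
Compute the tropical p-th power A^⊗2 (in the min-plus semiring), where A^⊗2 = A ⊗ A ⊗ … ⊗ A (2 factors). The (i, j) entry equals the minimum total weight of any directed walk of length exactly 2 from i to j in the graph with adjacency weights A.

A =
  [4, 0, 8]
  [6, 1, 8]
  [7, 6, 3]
A^⊗2 =
  [6, 1, 8]
  [7, 2, 9]
  [10, 7, 6]

Each entry (A^⊗2)_ij equals the minimum over all length-2 walks i = v_0 → v_1 → … → v_2 = j of Σ_t A[v_t][v_{t+1}]. For example, for (i, j) = (0, 2) we minimise over 3 possible intermediate vertex sequences; the minimum is 8, attained along the walk 0 → 1 → 2.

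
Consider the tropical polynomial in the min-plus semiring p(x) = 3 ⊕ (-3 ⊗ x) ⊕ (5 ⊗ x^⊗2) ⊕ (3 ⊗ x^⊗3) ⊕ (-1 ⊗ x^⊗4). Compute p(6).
p(6) = 3

A tropical monomial a ⊗ x^⊗i evaluates to a + i · x. Evaluating each term at x = 6:
  Term 0 contributes 3 + 0 · 6 = 3
  Term 1 contributes -3 + 1 · 6 = 3
  Term 2 contributes 5 + 2 · 6 = 17
  Term 3 contributes 3 + 3 · 6 = 21
  Term 4 contributes -1 + 4 · 6 = 23
p(6) = ⊕ of these = min[3, 3, 17, 21, 23] = 3.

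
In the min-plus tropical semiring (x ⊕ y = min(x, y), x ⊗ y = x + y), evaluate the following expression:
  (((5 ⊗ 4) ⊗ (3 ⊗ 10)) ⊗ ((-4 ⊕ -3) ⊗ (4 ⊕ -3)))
(((5 ⊗ 4) ⊗ (3 ⊗ 10)) ⊗ ((-4 ⊕ -3) ⊗ (4 ⊕ -3))) = 15

Expand innermost to outermost. Recall ⊕ takes the minimum of its arguments and ⊗ takes their sum. Working out the expression (((5 ⊗ 4) ⊗ (3 ⊗ 10)) ⊗ ((-4 ⊕ -3) ⊗ (4 ⊕ -3))) gives 15.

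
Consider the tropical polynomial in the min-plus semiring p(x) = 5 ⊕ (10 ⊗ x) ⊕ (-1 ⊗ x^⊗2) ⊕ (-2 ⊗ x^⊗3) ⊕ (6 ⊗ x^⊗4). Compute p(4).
p(4) = 5

A tropical monomial a ⊗ x^⊗i evaluates to a + i · x. Evaluating each term at x = 4:
  Term 0 contributes 5 + 0 · 4 = 5
  Term 1 contributes 10 + 1 · 4 = 14
  Term 2 contributes -1 + 2 · 4 = 7
  Term 3 contributes -2 + 3 · 4 = 10
  Term 4 contributes 6 + 4 · 4 = 22
p(4) = ⊕ of these = min[5, 14, 7, 10, 22] = 5.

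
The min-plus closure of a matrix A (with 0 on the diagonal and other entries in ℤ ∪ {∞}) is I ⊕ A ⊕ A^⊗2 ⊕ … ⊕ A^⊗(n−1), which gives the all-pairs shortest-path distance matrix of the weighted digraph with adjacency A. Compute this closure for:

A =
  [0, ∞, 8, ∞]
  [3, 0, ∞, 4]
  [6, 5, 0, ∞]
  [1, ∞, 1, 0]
Closure =
  [0, 13, 8, 17]
  [3, 0, 5, 4]
  [6, 5, 0, 9]
  [1, 6, 1, 0]

This is the Floyd-Warshall all-pairs shortest-path computation. For each intermediate vertex k = 0, 1, …, 3, update dist[i][j] ← min(dist[i][j], dist[i][k] + dist[k][j]). The final matrix gives, for each (i, j), the minimum total weight of any directed path from i to j (possibly empty when i = j).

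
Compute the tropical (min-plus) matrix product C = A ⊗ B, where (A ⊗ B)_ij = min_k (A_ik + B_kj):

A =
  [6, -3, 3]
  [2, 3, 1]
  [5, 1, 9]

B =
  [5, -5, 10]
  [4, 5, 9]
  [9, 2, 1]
A ⊗ B =
  [1, 1, 4]
  [7, -3, 2]
  [5, 0, 10]

Apply the min-plus product entry-by-entry:
  C[0][0] = min over k of (A[0][0] + B[0][0] = 6 + 5 = 11, A[0][1] + B[1][0] = -3 + 4 = 1, A[0][2] + B[2][0] = 3 + 9 = 12) = 1 (attained at k = 1)
  C[0][1] = min over k of (A[0][0] + B[0][1] = 6 + -5 = 1, A[0][1] + B[1][1] = -3 + 5 = 2, A[0][2] + B[2][1] = 3 + 2 = 5) = 1 (attained at k = 0)
  C[0][2] = min over k of (A[0][0] + B[0][2] = 6 + 10 = 16, A[0][1] + B[1][2] = -3 + 9 = 6, A[0][2] + B[2][2] = 3 + 1 = 4) = 4 (attained at k = 2)
  C[1][0] = min over k of (A[1][0] + B[0][0] = 2 + 5 = 7, A[1][1] + B[1][0] = 3 + 4 = 7, A[1][2] + B[2][0] = 1 + 9 = 10) = 7 (attained at k = 0)
  C[1][1] = min over k of (A[1][0] + B[0][1] = 2 + -5 = -3, A[1][1] + B[1][1] = 3 + 5 = 8, A[1][2] + B[2][1] = 1 + 2 = 3) = -3 (attained at k = 0)
  C[1][2] = min over k of (A[1][0] + B[0][2] = 2 + 10 = 12, A[1][1] + B[1][2] = 3 + 9 = 12, A[1][2] + B[2][2] = 1 + 1 = 2) = 2 (attained at k = 2)
  C[2][0] = min over k of (A[2][0] + B[0][0] = 5 + 5 = 10, A[2][1] + B[1][0] = 1 + 4 = 5, A[2][2] + B[2][0] = 9 + 9 = 18) = 5 (attained at k = 1)
  C[2][1] = min over k of (A[2][0] + B[0][1] = 5 + -5 = 0, A[2][1] + B[1][1] = 1 + 5 = 6, A[2][2] + B[2][1] = 9 + 2 = 11) = 0 (attained at k = 0)
  C[2][2] = min over k of (A[2][0] + B[0][2] = 5 + 10 = 15, A[2][1] + B[1][2] = 1 + 9 = 10, A[2][2] + B[2][2] = 9 + 1 = 10) = 10 (attained at k = 1)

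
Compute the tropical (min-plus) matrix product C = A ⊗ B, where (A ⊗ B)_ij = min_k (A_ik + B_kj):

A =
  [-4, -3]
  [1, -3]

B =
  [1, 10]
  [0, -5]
A ⊗ B =
  [-3, -8]
  [-3, -8]

Apply the min-plus product entry-by-entry:
  C[0][0] = min over k of (A[0][0] + B[0][0] = -4 + 1 = -3, A[0][1] + B[1][0] = -3 + 0 = -3) = -3 (attained at k = 0)
  C[0][1] = min over k of (A[0][0] + B[0][1] = -4 + 10 = 6, A[0][1] + B[1][1] = -3 + -5 = -8) = -8 (attained at k = 1)
  C[1][0] = min over k of (A[1][0] + B[0][0] = 1 + 1 = 2, A[1][1] + B[1][0] = -3 + 0 = -3) = -3 (attained at k = 1)
  C[1][1] = min over k of (A[1][0] + B[0][1] = 1 + 10 = 11, A[1][1] + B[1][1] = -3 + -5 = -8) = -8 (attained at k = 1)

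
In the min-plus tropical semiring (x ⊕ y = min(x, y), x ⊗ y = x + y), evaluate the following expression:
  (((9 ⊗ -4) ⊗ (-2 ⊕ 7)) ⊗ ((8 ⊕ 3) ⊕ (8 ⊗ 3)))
(((9 ⊗ -4) ⊗ (-2 ⊕ 7)) ⊗ ((8 ⊕ 3) ⊕ (8 ⊗ 3))) = 6

Expand innermost to outermost. Recall ⊕ takes the minimum of its arguments and ⊗ takes their sum. Working out the expression (((9 ⊗ -4) ⊗ (-2 ⊕ 7)) ⊗ ((8 ⊕ 3) ⊕ (8 ⊗ 3))) gives 6.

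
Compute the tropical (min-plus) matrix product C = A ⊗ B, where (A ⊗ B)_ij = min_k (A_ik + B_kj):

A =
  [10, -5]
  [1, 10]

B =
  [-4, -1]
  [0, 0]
A ⊗ B =
  [-5, -5]
  [-3, 0]

Apply the min-plus product entry-by-entry:
  C[0][0] = min over k of (A[0][0] + B[0][0] = 10 + -4 = 6, A[0][1] + B[1][0] = -5 + 0 = -5) = -5 (attained at k = 1)
  C[0][1] = min over k of (A[0][0] + B[0][1] = 10 + -1 = 9, A[0][1] + B[1][1] = -5 + 0 = -5) = -5 (attained at k = 1)
  C[1][0] = min over k of (A[1][0] + B[0][0] = 1 + -4 = -3, A[1][1] + B[1][0] = 10 + 0 = 10) = -3 (attained at k = 0)
  C[1][1] = min over k of (A[1][0] + B[0][1] = 1 + -1 = 0, A[1][1] + B[1][1] = 10 + 0 = 10) = 0 (attained at k = 0)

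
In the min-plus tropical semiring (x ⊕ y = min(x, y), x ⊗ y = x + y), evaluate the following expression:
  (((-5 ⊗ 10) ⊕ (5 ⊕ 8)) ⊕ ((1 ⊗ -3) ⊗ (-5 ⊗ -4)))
(((-5 ⊗ 10) ⊕ (5 ⊕ 8)) ⊕ ((1 ⊗ -3) ⊗ (-5 ⊗ -4))) = -11

Expand innermost to outermost. Recall ⊕ takes the minimum of its arguments and ⊗ takes their sum. Working out the expression (((-5 ⊗ 10) ⊕ (5 ⊕ 8)) ⊕ ((1 ⊗ -3) ⊗ (-5 ⊗ -4))) gives -11.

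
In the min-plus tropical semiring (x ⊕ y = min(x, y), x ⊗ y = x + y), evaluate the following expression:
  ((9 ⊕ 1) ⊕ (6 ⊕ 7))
((9 ⊕ 1) ⊕ (6 ⊕ 7)) = 1

Expand innermost to outermost. Recall ⊕ takes the minimum of its arguments and ⊗ takes their sum. Working out the expression ((9 ⊕ 1) ⊕ (6 ⊕ 7)) gives 1.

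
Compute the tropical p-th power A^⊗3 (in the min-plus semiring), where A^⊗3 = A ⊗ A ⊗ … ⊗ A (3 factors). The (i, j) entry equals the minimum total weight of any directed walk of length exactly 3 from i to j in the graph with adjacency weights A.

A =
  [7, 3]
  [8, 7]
A^⊗3 =
  [18, 14]
  [19, 18]

Each entry (A^⊗3)_ij equals the minimum over all length-3 walks i = v_0 → v_1 → … → v_3 = j of Σ_t A[v_t][v_{t+1}]. For example, for (i, j) = (0, 1) we minimise over 4 possible intermediate vertex sequences; the minimum is 14, attained along the walk 0 → 1 → 0 → 1.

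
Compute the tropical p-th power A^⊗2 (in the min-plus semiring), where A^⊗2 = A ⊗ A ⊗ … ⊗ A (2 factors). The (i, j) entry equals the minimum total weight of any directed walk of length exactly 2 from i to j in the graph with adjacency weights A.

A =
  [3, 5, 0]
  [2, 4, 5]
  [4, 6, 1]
A^⊗2 =
  [4, 6, 1]
  [5, 7, 2]
  [5, 7, 2]

Each entry (A^⊗2)_ij equals the minimum over all length-2 walks i = v_0 → v_1 → … → v_2 = j of Σ_t A[v_t][v_{t+1}]. For example, for (i, j) = (0, 2) we minimise over 3 possible intermediate vertex sequences; the minimum is 1, attained along the walk 0 → 2 → 2.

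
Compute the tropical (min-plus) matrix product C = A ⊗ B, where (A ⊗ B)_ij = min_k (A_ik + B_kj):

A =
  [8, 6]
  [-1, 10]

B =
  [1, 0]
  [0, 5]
A ⊗ B =
  [6, 8]
  [0, -1]

Apply the min-plus product entry-by-entry:
  C[0][0] = min over k of (A[0][0] + B[0][0] = 8 + 1 = 9, A[0][1] + B[1][0] = 6 + 0 = 6) = 6 (attained at k = 1)
  C[0][1] = min over k of (A[0][0] + B[0][1] = 8 + 0 = 8, A[0][1] + B[1][1] = 6 + 5 = 11) = 8 (attained at k = 0)
  C[1][0] = min over k of (A[1][0] + B[0][0] = -1 + 1 = 0, A[1][1] + B[1][0] = 10 + 0 = 10) = 0 (attained at k = 0)
  C[1][1] = min over k of (A[1][0] + B[0][1] = -1 + 0 = -1, A[1][1] + B[1][1] = 10 + 5 = 15) = -1 (attained at k = 0)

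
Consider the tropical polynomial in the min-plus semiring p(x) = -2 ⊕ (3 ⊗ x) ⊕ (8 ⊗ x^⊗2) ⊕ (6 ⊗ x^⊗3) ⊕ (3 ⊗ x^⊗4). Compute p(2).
p(2) = -2

A tropical monomial a ⊗ x^⊗i evaluates to a + i · x. Evaluating each term at x = 2:
  Term 0 contributes -2 + 0 · 2 = -2
  Term 1 contributes 3 + 1 · 2 = 5
  Term 2 contributes 8 + 2 · 2 = 12
  Term 3 contributes 6 + 3 · 2 = 12
  Term 4 contributes 3 + 4 · 2 = 11
p(2) = ⊕ of these = min[-2, 5, 12, 12, 11] = -2.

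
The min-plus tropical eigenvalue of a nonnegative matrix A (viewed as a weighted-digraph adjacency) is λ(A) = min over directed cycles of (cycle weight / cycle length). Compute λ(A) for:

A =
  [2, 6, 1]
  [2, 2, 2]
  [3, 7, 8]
λ(A) = 2

Enumerate directed cycles and compute their means (weight / length). Sample:
  cycle 0 → 0: weight = 2, length = 1, mean = 2/1 ≈ 2.000
  cycle 1 → 1: weight = 2, length = 1, mean = 2/1 ≈ 2.000
  cycle 2 → 2: weight = 8, length = 1, mean = 8/1 ≈ 8.000
  cycle 0 → 1 → 0: weight = 8, length = 2, mean = 8/2 ≈ 4.000
  cycle 0 → 2 → 0: weight = 4, length = 2, mean = 4/2 ≈ 2.000
  cycle 1 → 0 → 1: weight = 8, length = 2, mean = 8/2 ≈ 4.000
Minimum mean = 2.000, attained e.g. along the cycle 0 → 0 with weight 2 and length 1. So λ(A) = 2/1 = 2.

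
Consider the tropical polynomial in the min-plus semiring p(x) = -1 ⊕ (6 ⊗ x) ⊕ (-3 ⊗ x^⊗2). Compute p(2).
p(2) = -1

A tropical monomial a ⊗ x^⊗i evaluates to a + i · x. Evaluating each term at x = 2:
  Term 0 contributes -1 + 0 · 2 = -1
  Term 1 contributes 6 + 1 · 2 = 8
  Term 2 contributes -3 + 2 · 2 = 1
p(2) = ⊕ of these = min[-1, 8, 1] = -1.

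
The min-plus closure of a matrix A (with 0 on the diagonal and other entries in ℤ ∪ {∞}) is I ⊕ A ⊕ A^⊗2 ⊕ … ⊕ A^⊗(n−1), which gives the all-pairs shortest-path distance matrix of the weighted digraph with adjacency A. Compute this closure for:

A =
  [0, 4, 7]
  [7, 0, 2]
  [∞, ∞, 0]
Closure =
  [0, 4, 6]
  [7, 0, 2]
  [∞, ∞, 0]

This is the Floyd-Warshall all-pairs shortest-path computation. For each intermediate vertex k = 0, 1, …, 2, update dist[i][j] ← min(dist[i][j], dist[i][k] + dist[k][j]). The final matrix gives, for each (i, j), the minimum total weight of any directed path from i to j (possibly empty when i = j).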